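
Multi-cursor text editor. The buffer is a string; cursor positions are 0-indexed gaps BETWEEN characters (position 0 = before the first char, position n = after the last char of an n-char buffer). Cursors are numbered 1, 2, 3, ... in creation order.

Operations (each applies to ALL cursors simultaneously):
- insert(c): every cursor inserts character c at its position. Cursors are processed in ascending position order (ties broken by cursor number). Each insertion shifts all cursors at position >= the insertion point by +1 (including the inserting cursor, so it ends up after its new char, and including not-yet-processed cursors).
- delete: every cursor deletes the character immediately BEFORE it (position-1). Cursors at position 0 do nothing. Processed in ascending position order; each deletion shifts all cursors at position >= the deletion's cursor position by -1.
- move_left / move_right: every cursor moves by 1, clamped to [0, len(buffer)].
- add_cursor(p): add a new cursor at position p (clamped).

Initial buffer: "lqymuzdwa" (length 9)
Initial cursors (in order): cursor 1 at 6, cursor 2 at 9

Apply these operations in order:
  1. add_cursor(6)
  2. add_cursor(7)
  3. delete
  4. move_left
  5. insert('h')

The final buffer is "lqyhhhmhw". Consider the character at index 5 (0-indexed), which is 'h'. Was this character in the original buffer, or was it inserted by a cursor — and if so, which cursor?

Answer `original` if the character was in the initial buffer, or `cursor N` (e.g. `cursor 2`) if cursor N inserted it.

Answer: cursor 4

Derivation:
After op 1 (add_cursor(6)): buffer="lqymuzdwa" (len 9), cursors c1@6 c3@6 c2@9, authorship .........
After op 2 (add_cursor(7)): buffer="lqymuzdwa" (len 9), cursors c1@6 c3@6 c4@7 c2@9, authorship .........
After op 3 (delete): buffer="lqymw" (len 5), cursors c1@4 c3@4 c4@4 c2@5, authorship .....
After op 4 (move_left): buffer="lqymw" (len 5), cursors c1@3 c3@3 c4@3 c2@4, authorship .....
After op 5 (insert('h')): buffer="lqyhhhmhw" (len 9), cursors c1@6 c3@6 c4@6 c2@8, authorship ...134.2.
Authorship (.=original, N=cursor N): . . . 1 3 4 . 2 .
Index 5: author = 4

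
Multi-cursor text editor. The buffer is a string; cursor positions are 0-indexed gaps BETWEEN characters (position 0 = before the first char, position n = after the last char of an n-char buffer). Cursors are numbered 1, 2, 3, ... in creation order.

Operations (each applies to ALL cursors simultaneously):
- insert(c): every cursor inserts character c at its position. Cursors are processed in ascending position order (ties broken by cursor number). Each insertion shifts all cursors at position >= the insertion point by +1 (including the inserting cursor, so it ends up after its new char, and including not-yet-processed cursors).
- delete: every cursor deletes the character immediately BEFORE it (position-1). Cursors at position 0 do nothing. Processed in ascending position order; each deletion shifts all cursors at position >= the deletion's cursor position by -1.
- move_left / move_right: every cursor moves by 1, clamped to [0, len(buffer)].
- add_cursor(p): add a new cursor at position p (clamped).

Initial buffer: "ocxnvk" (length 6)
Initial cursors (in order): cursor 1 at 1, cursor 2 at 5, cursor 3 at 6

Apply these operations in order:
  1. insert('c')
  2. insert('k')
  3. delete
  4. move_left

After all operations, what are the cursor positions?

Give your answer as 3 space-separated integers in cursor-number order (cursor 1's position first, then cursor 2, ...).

Answer: 1 6 8

Derivation:
After op 1 (insert('c')): buffer="occxnvckc" (len 9), cursors c1@2 c2@7 c3@9, authorship .1....2.3
After op 2 (insert('k')): buffer="ockcxnvckkck" (len 12), cursors c1@3 c2@9 c3@12, authorship .11....22.33
After op 3 (delete): buffer="occxnvckc" (len 9), cursors c1@2 c2@7 c3@9, authorship .1....2.3
After op 4 (move_left): buffer="occxnvckc" (len 9), cursors c1@1 c2@6 c3@8, authorship .1....2.3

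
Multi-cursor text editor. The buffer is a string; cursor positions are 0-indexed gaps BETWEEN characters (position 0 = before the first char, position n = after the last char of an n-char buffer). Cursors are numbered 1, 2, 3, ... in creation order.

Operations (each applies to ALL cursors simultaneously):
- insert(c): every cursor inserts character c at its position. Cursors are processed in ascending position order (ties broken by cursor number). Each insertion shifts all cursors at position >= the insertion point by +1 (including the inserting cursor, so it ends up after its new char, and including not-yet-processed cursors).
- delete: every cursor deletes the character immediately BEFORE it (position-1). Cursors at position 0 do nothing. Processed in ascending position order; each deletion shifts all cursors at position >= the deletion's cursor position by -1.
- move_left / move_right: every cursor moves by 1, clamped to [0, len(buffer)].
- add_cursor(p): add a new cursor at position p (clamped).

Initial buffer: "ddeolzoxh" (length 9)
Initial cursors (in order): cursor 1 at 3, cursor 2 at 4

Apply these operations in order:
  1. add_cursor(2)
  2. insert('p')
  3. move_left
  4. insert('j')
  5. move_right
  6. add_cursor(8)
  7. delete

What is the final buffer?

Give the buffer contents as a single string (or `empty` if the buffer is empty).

After op 1 (add_cursor(2)): buffer="ddeolzoxh" (len 9), cursors c3@2 c1@3 c2@4, authorship .........
After op 2 (insert('p')): buffer="ddpepoplzoxh" (len 12), cursors c3@3 c1@5 c2@7, authorship ..3.1.2.....
After op 3 (move_left): buffer="ddpepoplzoxh" (len 12), cursors c3@2 c1@4 c2@6, authorship ..3.1.2.....
After op 4 (insert('j')): buffer="ddjpejpojplzoxh" (len 15), cursors c3@3 c1@6 c2@9, authorship ..33.11.22.....
After op 5 (move_right): buffer="ddjpejpojplzoxh" (len 15), cursors c3@4 c1@7 c2@10, authorship ..33.11.22.....
After op 6 (add_cursor(8)): buffer="ddjpejpojplzoxh" (len 15), cursors c3@4 c1@7 c4@8 c2@10, authorship ..33.11.22.....
After op 7 (delete): buffer="ddjejjlzoxh" (len 11), cursors c3@3 c1@5 c4@5 c2@6, authorship ..3.12.....

Answer: ddjejjlzoxh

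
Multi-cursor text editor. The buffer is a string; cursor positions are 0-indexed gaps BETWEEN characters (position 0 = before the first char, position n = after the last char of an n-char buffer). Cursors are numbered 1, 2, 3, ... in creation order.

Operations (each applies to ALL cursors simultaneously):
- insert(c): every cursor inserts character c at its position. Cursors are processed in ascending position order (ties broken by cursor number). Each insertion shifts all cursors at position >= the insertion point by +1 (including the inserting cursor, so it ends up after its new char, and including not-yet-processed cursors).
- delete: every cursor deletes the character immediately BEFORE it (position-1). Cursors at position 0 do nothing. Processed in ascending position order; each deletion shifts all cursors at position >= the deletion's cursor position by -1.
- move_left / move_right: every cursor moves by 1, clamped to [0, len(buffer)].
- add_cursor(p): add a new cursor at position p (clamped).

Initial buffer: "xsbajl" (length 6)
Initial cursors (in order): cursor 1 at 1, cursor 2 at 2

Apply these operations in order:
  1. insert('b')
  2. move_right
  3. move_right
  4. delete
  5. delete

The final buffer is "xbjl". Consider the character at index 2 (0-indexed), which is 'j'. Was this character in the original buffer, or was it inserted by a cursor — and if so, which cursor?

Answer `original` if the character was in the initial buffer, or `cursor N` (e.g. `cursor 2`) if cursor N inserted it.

Answer: original

Derivation:
After op 1 (insert('b')): buffer="xbsbbajl" (len 8), cursors c1@2 c2@4, authorship .1.2....
After op 2 (move_right): buffer="xbsbbajl" (len 8), cursors c1@3 c2@5, authorship .1.2....
After op 3 (move_right): buffer="xbsbbajl" (len 8), cursors c1@4 c2@6, authorship .1.2....
After op 4 (delete): buffer="xbsbjl" (len 6), cursors c1@3 c2@4, authorship .1....
After op 5 (delete): buffer="xbjl" (len 4), cursors c1@2 c2@2, authorship .1..
Authorship (.=original, N=cursor N): . 1 . .
Index 2: author = original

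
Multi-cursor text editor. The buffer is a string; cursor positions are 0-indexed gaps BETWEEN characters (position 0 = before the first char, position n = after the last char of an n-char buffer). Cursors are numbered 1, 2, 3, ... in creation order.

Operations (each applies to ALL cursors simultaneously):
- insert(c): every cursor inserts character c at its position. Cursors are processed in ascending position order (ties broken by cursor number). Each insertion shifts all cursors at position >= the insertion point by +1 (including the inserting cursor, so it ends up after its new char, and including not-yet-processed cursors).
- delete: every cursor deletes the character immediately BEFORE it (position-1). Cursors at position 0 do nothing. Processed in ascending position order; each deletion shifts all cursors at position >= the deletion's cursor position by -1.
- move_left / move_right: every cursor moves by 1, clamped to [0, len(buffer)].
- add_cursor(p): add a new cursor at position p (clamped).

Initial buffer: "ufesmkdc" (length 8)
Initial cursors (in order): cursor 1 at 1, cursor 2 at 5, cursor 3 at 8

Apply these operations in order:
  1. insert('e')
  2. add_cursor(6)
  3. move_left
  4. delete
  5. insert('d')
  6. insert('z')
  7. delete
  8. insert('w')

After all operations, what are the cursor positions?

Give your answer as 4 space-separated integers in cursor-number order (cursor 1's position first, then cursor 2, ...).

Answer: 2 9 14 9

Derivation:
After op 1 (insert('e')): buffer="uefesmekdce" (len 11), cursors c1@2 c2@7 c3@11, authorship .1....2...3
After op 2 (add_cursor(6)): buffer="uefesmekdce" (len 11), cursors c1@2 c4@6 c2@7 c3@11, authorship .1....2...3
After op 3 (move_left): buffer="uefesmekdce" (len 11), cursors c1@1 c4@5 c2@6 c3@10, authorship .1....2...3
After op 4 (delete): buffer="efeekde" (len 7), cursors c1@0 c2@3 c4@3 c3@6, authorship 1..2..3
After op 5 (insert('d')): buffer="defeddekdde" (len 11), cursors c1@1 c2@6 c4@6 c3@10, authorship 11..242..33
After op 6 (insert('z')): buffer="dzefeddzzekddze" (len 15), cursors c1@2 c2@9 c4@9 c3@14, authorship 111..24242..333
After op 7 (delete): buffer="defeddekdde" (len 11), cursors c1@1 c2@6 c4@6 c3@10, authorship 11..242..33
After op 8 (insert('w')): buffer="dwefeddwwekddwe" (len 15), cursors c1@2 c2@9 c4@9 c3@14, authorship 111..24242..333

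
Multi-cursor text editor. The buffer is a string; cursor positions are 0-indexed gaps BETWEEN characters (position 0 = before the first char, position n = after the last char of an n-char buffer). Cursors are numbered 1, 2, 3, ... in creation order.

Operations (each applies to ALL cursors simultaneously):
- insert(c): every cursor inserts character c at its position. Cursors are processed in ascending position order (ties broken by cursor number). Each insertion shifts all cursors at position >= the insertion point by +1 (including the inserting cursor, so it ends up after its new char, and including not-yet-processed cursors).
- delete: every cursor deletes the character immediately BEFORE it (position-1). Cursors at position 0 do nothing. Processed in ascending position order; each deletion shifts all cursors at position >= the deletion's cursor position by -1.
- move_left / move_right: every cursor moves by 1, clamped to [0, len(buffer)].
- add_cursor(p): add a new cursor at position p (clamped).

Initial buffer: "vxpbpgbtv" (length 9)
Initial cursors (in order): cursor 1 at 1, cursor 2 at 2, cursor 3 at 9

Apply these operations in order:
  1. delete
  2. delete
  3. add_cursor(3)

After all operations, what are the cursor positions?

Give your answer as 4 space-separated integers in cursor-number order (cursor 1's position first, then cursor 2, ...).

Answer: 0 0 5 3

Derivation:
After op 1 (delete): buffer="pbpgbt" (len 6), cursors c1@0 c2@0 c3@6, authorship ......
After op 2 (delete): buffer="pbpgb" (len 5), cursors c1@0 c2@0 c3@5, authorship .....
After op 3 (add_cursor(3)): buffer="pbpgb" (len 5), cursors c1@0 c2@0 c4@3 c3@5, authorship .....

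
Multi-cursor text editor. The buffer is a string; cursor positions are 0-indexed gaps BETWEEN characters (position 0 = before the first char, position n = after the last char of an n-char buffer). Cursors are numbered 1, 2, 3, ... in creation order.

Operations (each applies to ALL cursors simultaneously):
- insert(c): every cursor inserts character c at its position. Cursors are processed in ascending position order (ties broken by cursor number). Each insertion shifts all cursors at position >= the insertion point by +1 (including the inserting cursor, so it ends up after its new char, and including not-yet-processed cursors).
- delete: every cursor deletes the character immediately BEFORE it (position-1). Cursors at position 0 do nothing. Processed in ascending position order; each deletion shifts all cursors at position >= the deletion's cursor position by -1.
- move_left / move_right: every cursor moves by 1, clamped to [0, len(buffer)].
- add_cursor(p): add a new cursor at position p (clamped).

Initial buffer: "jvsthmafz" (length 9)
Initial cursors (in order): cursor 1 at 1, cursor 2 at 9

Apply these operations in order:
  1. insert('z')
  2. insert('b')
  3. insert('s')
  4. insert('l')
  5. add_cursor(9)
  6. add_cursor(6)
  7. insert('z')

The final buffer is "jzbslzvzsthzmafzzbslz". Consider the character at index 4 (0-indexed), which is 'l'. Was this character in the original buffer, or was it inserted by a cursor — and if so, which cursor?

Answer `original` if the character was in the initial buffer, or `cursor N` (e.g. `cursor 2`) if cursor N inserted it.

Answer: cursor 1

Derivation:
After op 1 (insert('z')): buffer="jzvsthmafzz" (len 11), cursors c1@2 c2@11, authorship .1........2
After op 2 (insert('b')): buffer="jzbvsthmafzzb" (len 13), cursors c1@3 c2@13, authorship .11........22
After op 3 (insert('s')): buffer="jzbsvsthmafzzbs" (len 15), cursors c1@4 c2@15, authorship .111........222
After op 4 (insert('l')): buffer="jzbslvsthmafzzbsl" (len 17), cursors c1@5 c2@17, authorship .1111........2222
After op 5 (add_cursor(9)): buffer="jzbslvsthmafzzbsl" (len 17), cursors c1@5 c3@9 c2@17, authorship .1111........2222
After op 6 (add_cursor(6)): buffer="jzbslvsthmafzzbsl" (len 17), cursors c1@5 c4@6 c3@9 c2@17, authorship .1111........2222
After op 7 (insert('z')): buffer="jzbslzvzsthzmafzzbslz" (len 21), cursors c1@6 c4@8 c3@12 c2@21, authorship .11111.4...3....22222
Authorship (.=original, N=cursor N): . 1 1 1 1 1 . 4 . . . 3 . . . . 2 2 2 2 2
Index 4: author = 1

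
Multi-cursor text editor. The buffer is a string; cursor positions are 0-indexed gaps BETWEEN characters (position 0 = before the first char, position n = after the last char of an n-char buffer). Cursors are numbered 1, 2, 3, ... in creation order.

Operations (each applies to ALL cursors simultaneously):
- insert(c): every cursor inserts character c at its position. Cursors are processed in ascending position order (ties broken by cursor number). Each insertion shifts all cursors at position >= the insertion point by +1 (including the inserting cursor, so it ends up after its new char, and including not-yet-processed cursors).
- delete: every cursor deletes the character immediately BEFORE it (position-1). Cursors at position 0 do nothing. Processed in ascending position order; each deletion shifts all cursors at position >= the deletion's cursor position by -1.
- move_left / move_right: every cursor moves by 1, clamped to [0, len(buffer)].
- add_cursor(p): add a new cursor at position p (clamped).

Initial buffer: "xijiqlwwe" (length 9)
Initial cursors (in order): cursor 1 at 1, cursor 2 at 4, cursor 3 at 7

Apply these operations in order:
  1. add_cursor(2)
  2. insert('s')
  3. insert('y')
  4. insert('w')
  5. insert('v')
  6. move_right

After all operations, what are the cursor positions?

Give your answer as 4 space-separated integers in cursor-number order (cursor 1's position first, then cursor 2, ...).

Answer: 6 17 24 11

Derivation:
After op 1 (add_cursor(2)): buffer="xijiqlwwe" (len 9), cursors c1@1 c4@2 c2@4 c3@7, authorship .........
After op 2 (insert('s')): buffer="xsisjisqlwswe" (len 13), cursors c1@2 c4@4 c2@7 c3@11, authorship .1.4..2...3..
After op 3 (insert('y')): buffer="xsyisyjisyqlwsywe" (len 17), cursors c1@3 c4@6 c2@10 c3@15, authorship .11.44..22...33..
After op 4 (insert('w')): buffer="xsywisywjisywqlwsywwe" (len 21), cursors c1@4 c4@8 c2@13 c3@19, authorship .111.444..222...333..
After op 5 (insert('v')): buffer="xsywvisywvjisywvqlwsywvwe" (len 25), cursors c1@5 c4@10 c2@16 c3@23, authorship .1111.4444..2222...3333..
After op 6 (move_right): buffer="xsywvisywvjisywvqlwsywvwe" (len 25), cursors c1@6 c4@11 c2@17 c3@24, authorship .1111.4444..2222...3333..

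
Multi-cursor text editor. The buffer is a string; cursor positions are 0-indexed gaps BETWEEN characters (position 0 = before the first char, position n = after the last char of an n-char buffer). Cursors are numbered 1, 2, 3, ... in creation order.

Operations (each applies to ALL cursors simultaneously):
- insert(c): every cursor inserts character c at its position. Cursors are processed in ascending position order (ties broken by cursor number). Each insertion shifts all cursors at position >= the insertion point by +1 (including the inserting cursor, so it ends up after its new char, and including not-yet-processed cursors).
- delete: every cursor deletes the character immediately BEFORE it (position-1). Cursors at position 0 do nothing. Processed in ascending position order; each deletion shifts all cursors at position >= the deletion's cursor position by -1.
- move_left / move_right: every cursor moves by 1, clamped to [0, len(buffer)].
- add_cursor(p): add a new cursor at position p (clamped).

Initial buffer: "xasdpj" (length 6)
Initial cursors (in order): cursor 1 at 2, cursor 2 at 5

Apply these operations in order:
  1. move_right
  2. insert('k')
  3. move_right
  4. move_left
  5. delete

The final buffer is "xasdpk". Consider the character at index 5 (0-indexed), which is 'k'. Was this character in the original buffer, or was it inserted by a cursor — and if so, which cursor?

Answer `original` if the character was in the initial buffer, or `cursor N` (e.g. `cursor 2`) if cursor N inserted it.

Answer: cursor 2

Derivation:
After op 1 (move_right): buffer="xasdpj" (len 6), cursors c1@3 c2@6, authorship ......
After op 2 (insert('k')): buffer="xaskdpjk" (len 8), cursors c1@4 c2@8, authorship ...1...2
After op 3 (move_right): buffer="xaskdpjk" (len 8), cursors c1@5 c2@8, authorship ...1...2
After op 4 (move_left): buffer="xaskdpjk" (len 8), cursors c1@4 c2@7, authorship ...1...2
After op 5 (delete): buffer="xasdpk" (len 6), cursors c1@3 c2@5, authorship .....2
Authorship (.=original, N=cursor N): . . . . . 2
Index 5: author = 2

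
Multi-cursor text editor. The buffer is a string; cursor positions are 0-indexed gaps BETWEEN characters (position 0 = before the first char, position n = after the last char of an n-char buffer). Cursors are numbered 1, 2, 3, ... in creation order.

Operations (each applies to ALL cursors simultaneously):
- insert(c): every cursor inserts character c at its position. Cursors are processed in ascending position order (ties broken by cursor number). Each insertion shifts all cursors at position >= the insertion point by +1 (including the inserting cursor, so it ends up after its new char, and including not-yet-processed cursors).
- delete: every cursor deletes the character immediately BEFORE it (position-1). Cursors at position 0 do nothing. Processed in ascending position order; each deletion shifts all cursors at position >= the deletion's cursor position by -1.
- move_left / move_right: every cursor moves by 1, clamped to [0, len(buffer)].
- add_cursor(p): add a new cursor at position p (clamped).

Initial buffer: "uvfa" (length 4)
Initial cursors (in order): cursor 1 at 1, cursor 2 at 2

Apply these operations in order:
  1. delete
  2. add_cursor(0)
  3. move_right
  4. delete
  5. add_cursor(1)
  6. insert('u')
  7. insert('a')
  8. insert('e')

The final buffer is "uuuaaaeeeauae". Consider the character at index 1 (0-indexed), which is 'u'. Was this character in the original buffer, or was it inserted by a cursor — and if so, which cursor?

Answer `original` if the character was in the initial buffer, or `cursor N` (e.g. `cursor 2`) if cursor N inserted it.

After op 1 (delete): buffer="fa" (len 2), cursors c1@0 c2@0, authorship ..
After op 2 (add_cursor(0)): buffer="fa" (len 2), cursors c1@0 c2@0 c3@0, authorship ..
After op 3 (move_right): buffer="fa" (len 2), cursors c1@1 c2@1 c3@1, authorship ..
After op 4 (delete): buffer="a" (len 1), cursors c1@0 c2@0 c3@0, authorship .
After op 5 (add_cursor(1)): buffer="a" (len 1), cursors c1@0 c2@0 c3@0 c4@1, authorship .
After op 6 (insert('u')): buffer="uuuau" (len 5), cursors c1@3 c2@3 c3@3 c4@5, authorship 123.4
After op 7 (insert('a')): buffer="uuuaaaaua" (len 9), cursors c1@6 c2@6 c3@6 c4@9, authorship 123123.44
After op 8 (insert('e')): buffer="uuuaaaeeeauae" (len 13), cursors c1@9 c2@9 c3@9 c4@13, authorship 123123123.444
Authorship (.=original, N=cursor N): 1 2 3 1 2 3 1 2 3 . 4 4 4
Index 1: author = 2

Answer: cursor 2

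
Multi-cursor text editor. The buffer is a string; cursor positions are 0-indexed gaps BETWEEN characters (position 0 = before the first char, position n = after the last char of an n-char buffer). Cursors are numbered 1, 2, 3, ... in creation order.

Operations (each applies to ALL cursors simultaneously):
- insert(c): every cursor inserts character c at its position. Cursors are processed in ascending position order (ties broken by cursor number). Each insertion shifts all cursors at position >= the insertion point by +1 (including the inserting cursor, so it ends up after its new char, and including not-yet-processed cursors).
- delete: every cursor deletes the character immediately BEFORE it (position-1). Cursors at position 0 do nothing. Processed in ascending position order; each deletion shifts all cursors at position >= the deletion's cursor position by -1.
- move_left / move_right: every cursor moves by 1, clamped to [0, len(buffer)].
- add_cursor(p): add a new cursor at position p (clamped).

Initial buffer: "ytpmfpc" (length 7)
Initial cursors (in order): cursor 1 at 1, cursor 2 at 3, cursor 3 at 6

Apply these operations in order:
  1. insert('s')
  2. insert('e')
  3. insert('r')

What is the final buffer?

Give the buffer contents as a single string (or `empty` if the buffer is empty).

Answer: ysertpsermfpserc

Derivation:
After op 1 (insert('s')): buffer="ystpsmfpsc" (len 10), cursors c1@2 c2@5 c3@9, authorship .1..2...3.
After op 2 (insert('e')): buffer="ysetpsemfpsec" (len 13), cursors c1@3 c2@7 c3@12, authorship .11..22...33.
After op 3 (insert('r')): buffer="ysertpsermfpserc" (len 16), cursors c1@4 c2@9 c3@15, authorship .111..222...333.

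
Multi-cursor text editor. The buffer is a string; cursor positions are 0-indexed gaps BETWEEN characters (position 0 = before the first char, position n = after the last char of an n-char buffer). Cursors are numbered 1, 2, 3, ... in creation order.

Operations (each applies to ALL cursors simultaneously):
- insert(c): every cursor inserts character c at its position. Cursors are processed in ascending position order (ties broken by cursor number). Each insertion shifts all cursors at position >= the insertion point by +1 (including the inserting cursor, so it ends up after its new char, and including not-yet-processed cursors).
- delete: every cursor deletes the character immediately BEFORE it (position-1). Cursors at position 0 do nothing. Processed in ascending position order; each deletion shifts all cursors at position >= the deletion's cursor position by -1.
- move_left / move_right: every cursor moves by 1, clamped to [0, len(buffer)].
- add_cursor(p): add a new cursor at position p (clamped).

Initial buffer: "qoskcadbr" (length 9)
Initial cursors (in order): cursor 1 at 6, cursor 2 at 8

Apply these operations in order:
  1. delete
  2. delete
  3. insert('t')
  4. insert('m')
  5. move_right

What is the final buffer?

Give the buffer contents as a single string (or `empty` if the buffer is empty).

After op 1 (delete): buffer="qoskcdr" (len 7), cursors c1@5 c2@6, authorship .......
After op 2 (delete): buffer="qoskr" (len 5), cursors c1@4 c2@4, authorship .....
After op 3 (insert('t')): buffer="qoskttr" (len 7), cursors c1@6 c2@6, authorship ....12.
After op 4 (insert('m')): buffer="qoskttmmr" (len 9), cursors c1@8 c2@8, authorship ....1212.
After op 5 (move_right): buffer="qoskttmmr" (len 9), cursors c1@9 c2@9, authorship ....1212.

Answer: qoskttmmr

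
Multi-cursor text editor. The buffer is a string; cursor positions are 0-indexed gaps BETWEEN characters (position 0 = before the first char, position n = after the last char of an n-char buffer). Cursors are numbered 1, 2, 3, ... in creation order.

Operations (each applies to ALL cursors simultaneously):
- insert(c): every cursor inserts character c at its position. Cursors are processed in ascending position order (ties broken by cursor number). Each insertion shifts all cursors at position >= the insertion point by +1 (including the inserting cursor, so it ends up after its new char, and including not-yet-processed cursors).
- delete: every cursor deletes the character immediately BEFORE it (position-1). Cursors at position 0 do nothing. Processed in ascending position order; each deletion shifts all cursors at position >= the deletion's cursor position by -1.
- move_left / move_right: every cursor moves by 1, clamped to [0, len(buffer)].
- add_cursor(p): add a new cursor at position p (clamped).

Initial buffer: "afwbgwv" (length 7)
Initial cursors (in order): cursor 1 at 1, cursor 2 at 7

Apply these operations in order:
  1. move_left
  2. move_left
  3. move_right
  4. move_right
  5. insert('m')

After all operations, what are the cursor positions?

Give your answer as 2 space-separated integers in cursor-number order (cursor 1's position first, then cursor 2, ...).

After op 1 (move_left): buffer="afwbgwv" (len 7), cursors c1@0 c2@6, authorship .......
After op 2 (move_left): buffer="afwbgwv" (len 7), cursors c1@0 c2@5, authorship .......
After op 3 (move_right): buffer="afwbgwv" (len 7), cursors c1@1 c2@6, authorship .......
After op 4 (move_right): buffer="afwbgwv" (len 7), cursors c1@2 c2@7, authorship .......
After op 5 (insert('m')): buffer="afmwbgwvm" (len 9), cursors c1@3 c2@9, authorship ..1.....2

Answer: 3 9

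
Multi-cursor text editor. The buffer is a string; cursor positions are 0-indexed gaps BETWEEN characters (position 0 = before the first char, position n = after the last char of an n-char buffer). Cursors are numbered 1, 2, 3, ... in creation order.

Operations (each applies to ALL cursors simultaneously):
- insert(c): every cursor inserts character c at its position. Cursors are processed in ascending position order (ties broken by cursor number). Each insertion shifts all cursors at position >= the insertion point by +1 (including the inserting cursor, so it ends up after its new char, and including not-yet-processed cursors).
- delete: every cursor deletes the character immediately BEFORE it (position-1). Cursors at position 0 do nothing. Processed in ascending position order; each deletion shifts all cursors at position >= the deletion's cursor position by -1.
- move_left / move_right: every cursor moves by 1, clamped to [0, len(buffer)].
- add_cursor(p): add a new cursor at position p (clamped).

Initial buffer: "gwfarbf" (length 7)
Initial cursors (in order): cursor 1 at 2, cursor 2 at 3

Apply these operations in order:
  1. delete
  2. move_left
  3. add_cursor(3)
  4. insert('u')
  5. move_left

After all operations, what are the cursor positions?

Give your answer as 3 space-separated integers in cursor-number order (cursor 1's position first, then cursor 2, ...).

After op 1 (delete): buffer="garbf" (len 5), cursors c1@1 c2@1, authorship .....
After op 2 (move_left): buffer="garbf" (len 5), cursors c1@0 c2@0, authorship .....
After op 3 (add_cursor(3)): buffer="garbf" (len 5), cursors c1@0 c2@0 c3@3, authorship .....
After op 4 (insert('u')): buffer="uugarubf" (len 8), cursors c1@2 c2@2 c3@6, authorship 12...3..
After op 5 (move_left): buffer="uugarubf" (len 8), cursors c1@1 c2@1 c3@5, authorship 12...3..

Answer: 1 1 5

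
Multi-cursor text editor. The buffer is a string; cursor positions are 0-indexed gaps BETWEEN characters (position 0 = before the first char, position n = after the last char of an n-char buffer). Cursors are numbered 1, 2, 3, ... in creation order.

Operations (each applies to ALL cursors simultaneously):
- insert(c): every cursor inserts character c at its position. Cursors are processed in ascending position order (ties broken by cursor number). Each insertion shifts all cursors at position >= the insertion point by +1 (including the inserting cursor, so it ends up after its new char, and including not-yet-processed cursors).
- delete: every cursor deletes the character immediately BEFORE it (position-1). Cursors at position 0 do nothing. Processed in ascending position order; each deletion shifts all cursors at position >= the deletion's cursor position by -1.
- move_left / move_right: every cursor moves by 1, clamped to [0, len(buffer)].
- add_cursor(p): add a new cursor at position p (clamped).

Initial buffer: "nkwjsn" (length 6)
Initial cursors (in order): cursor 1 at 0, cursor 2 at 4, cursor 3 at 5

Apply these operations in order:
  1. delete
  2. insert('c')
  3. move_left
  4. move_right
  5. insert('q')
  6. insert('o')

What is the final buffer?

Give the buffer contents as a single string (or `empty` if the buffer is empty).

After op 1 (delete): buffer="nkwn" (len 4), cursors c1@0 c2@3 c3@3, authorship ....
After op 2 (insert('c')): buffer="cnkwccn" (len 7), cursors c1@1 c2@6 c3@6, authorship 1...23.
After op 3 (move_left): buffer="cnkwccn" (len 7), cursors c1@0 c2@5 c3@5, authorship 1...23.
After op 4 (move_right): buffer="cnkwccn" (len 7), cursors c1@1 c2@6 c3@6, authorship 1...23.
After op 5 (insert('q')): buffer="cqnkwccqqn" (len 10), cursors c1@2 c2@9 c3@9, authorship 11...2323.
After op 6 (insert('o')): buffer="cqonkwccqqoon" (len 13), cursors c1@3 c2@12 c3@12, authorship 111...232323.

Answer: cqonkwccqqoon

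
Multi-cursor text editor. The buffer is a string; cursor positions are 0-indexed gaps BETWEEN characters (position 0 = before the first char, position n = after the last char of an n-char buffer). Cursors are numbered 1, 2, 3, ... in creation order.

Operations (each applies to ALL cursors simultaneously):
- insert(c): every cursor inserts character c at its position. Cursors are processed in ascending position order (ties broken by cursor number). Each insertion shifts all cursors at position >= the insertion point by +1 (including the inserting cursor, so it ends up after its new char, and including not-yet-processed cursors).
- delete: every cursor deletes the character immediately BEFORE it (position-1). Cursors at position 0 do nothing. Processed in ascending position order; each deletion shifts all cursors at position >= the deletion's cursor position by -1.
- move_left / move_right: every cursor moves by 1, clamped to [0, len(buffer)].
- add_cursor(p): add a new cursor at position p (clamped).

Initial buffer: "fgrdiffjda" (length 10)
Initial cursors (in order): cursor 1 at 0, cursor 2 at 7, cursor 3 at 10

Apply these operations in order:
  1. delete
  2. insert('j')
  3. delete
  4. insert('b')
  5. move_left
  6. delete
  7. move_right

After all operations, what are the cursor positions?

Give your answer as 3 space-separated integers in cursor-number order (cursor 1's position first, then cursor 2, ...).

Answer: 1 7 9

Derivation:
After op 1 (delete): buffer="fgrdifjd" (len 8), cursors c1@0 c2@6 c3@8, authorship ........
After op 2 (insert('j')): buffer="jfgrdifjjdj" (len 11), cursors c1@1 c2@8 c3@11, authorship 1......2..3
After op 3 (delete): buffer="fgrdifjd" (len 8), cursors c1@0 c2@6 c3@8, authorship ........
After op 4 (insert('b')): buffer="bfgrdifbjdb" (len 11), cursors c1@1 c2@8 c3@11, authorship 1......2..3
After op 5 (move_left): buffer="bfgrdifbjdb" (len 11), cursors c1@0 c2@7 c3@10, authorship 1......2..3
After op 6 (delete): buffer="bfgrdibjb" (len 9), cursors c1@0 c2@6 c3@8, authorship 1.....2.3
After op 7 (move_right): buffer="bfgrdibjb" (len 9), cursors c1@1 c2@7 c3@9, authorship 1.....2.3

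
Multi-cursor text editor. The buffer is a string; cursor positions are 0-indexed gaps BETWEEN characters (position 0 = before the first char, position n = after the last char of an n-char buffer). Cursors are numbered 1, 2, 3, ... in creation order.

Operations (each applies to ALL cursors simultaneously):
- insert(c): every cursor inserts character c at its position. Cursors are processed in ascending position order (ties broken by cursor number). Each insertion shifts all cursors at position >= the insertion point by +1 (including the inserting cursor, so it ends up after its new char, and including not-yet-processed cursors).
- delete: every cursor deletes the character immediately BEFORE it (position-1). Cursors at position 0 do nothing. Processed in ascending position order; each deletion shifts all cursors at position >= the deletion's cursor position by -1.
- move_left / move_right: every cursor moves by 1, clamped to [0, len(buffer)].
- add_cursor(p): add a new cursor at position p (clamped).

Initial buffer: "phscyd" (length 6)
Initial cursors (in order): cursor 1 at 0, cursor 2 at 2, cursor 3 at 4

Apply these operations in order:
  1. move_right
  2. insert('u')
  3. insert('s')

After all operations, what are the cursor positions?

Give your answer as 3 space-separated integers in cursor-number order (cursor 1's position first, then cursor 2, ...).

After op 1 (move_right): buffer="phscyd" (len 6), cursors c1@1 c2@3 c3@5, authorship ......
After op 2 (insert('u')): buffer="puhsucyud" (len 9), cursors c1@2 c2@5 c3@8, authorship .1..2..3.
After op 3 (insert('s')): buffer="pushsuscyusd" (len 12), cursors c1@3 c2@7 c3@11, authorship .11..22..33.

Answer: 3 7 11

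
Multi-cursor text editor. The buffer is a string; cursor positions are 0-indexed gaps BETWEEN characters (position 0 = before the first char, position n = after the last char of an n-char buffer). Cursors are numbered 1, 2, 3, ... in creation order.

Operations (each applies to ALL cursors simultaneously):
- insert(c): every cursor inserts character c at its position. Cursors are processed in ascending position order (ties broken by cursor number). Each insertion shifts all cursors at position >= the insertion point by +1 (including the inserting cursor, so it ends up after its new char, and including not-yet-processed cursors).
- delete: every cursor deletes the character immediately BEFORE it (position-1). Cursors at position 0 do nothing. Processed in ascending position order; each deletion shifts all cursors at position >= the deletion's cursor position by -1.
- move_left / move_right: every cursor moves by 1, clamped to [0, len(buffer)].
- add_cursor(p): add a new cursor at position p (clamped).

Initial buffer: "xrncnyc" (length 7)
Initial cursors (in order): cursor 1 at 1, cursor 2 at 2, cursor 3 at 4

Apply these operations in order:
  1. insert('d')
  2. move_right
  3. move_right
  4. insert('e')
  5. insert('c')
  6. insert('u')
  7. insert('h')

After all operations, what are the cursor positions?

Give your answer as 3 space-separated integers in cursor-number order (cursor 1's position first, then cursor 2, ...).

After op 1 (insert('d')): buffer="xdrdncdnyc" (len 10), cursors c1@2 c2@4 c3@7, authorship .1.2..3...
After op 2 (move_right): buffer="xdrdncdnyc" (len 10), cursors c1@3 c2@5 c3@8, authorship .1.2..3...
After op 3 (move_right): buffer="xdrdncdnyc" (len 10), cursors c1@4 c2@6 c3@9, authorship .1.2..3...
After op 4 (insert('e')): buffer="xdrdencednyec" (len 13), cursors c1@5 c2@8 c3@12, authorship .1.21..23..3.
After op 5 (insert('c')): buffer="xdrdecncecdnyecc" (len 16), cursors c1@6 c2@10 c3@15, authorship .1.211..223..33.
After op 6 (insert('u')): buffer="xdrdecuncecudnyecuc" (len 19), cursors c1@7 c2@12 c3@18, authorship .1.2111..2223..333.
After op 7 (insert('h')): buffer="xdrdecuhncecuhdnyecuhc" (len 22), cursors c1@8 c2@14 c3@21, authorship .1.21111..22223..3333.

Answer: 8 14 21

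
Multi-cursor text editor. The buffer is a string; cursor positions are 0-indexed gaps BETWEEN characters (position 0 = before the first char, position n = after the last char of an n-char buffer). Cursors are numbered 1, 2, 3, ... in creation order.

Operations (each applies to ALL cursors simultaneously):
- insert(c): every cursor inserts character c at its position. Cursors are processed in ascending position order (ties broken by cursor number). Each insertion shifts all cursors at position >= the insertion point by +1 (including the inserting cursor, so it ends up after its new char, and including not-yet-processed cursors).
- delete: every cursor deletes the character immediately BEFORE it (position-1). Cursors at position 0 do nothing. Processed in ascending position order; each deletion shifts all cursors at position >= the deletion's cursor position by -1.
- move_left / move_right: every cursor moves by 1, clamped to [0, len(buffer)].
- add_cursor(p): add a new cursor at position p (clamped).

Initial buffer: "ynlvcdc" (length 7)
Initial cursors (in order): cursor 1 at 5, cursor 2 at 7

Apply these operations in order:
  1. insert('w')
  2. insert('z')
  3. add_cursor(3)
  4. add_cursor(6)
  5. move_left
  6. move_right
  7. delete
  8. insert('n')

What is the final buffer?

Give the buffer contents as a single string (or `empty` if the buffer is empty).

After op 1 (insert('w')): buffer="ynlvcwdcw" (len 9), cursors c1@6 c2@9, authorship .....1..2
After op 2 (insert('z')): buffer="ynlvcwzdcwz" (len 11), cursors c1@7 c2@11, authorship .....11..22
After op 3 (add_cursor(3)): buffer="ynlvcwzdcwz" (len 11), cursors c3@3 c1@7 c2@11, authorship .....11..22
After op 4 (add_cursor(6)): buffer="ynlvcwzdcwz" (len 11), cursors c3@3 c4@6 c1@7 c2@11, authorship .....11..22
After op 5 (move_left): buffer="ynlvcwzdcwz" (len 11), cursors c3@2 c4@5 c1@6 c2@10, authorship .....11..22
After op 6 (move_right): buffer="ynlvcwzdcwz" (len 11), cursors c3@3 c4@6 c1@7 c2@11, authorship .....11..22
After op 7 (delete): buffer="ynvcdcw" (len 7), cursors c3@2 c1@4 c4@4 c2@7, authorship ......2
After op 8 (insert('n')): buffer="ynnvcnndcwn" (len 11), cursors c3@3 c1@7 c4@7 c2@11, authorship ..3..14..22

Answer: ynnvcnndcwn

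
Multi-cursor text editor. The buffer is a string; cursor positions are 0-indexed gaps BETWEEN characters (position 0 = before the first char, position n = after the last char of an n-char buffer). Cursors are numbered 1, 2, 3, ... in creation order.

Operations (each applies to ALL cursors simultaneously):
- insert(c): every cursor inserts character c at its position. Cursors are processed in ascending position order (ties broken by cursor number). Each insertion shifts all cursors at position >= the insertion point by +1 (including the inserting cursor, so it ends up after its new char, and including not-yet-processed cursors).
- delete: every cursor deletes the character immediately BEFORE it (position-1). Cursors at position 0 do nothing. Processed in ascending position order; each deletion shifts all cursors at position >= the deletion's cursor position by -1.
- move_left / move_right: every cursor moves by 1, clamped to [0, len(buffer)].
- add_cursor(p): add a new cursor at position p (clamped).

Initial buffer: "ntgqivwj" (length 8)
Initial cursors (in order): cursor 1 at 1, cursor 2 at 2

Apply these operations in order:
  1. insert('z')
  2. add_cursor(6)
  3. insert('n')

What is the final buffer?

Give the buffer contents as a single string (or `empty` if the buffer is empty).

Answer: nzntzngqnivwj

Derivation:
After op 1 (insert('z')): buffer="nztzgqivwj" (len 10), cursors c1@2 c2@4, authorship .1.2......
After op 2 (add_cursor(6)): buffer="nztzgqivwj" (len 10), cursors c1@2 c2@4 c3@6, authorship .1.2......
After op 3 (insert('n')): buffer="nzntzngqnivwj" (len 13), cursors c1@3 c2@6 c3@9, authorship .11.22..3....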